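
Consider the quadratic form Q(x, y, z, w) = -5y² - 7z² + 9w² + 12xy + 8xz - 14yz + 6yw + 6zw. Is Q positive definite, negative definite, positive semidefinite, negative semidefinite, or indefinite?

indefinite

The symmetric matrix is A = [[0, 6, 4, 0], [6, -5, -7, 3], [4, -7, -7, 3], [0, 3, 3, 9]].
A is congruent to a diagonal matrix with 2 positive, 1 negative and 1 zero entries, so Q is indefinite.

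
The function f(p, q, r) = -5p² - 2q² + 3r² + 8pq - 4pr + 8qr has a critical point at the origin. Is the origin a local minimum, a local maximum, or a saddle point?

The Hessian at the origin is H = [[-10, 8, -4], [8, -4, 8], [-4, 8, 6]].
Applying the same elementary operations to the rows and columns of H produces a congruent diagonal matrix with entries -10, 12/5, -2.
That gives 1 positive, 2 negative pivots.
H is indefinite, so the origin is a saddle point.

saddle point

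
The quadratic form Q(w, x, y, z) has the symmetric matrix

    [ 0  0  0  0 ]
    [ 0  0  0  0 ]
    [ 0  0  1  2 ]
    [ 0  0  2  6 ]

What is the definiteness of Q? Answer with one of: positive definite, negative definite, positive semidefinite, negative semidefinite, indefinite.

positive semidefinite

Symmetric row and column elimination reduces A to a congruent diagonal form with pivots 0, 0, 1, 2.
So there are 2 positive, 2 zero pivots.
Hence Q is positive semidefinite.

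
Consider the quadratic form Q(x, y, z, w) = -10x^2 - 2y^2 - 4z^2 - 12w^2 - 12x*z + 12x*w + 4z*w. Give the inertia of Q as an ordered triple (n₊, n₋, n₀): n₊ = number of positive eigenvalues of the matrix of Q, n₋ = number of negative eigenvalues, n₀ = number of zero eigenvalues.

The associated matrix is A = [[-10, 0, -6, 6], [0, -2, 0, 0], [-6, 0, -4, 2], [6, 0, 2, -12]].
Congruent diagonalization of A (simultaneous row and column reduction) yields pivots -10, -2, -2/5, -2.
That gives 4 negative pivots.

(0, 4, 0)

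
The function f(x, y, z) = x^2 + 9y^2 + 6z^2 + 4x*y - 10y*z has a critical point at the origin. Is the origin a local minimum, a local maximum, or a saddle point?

local minimum

The Hessian at the origin is H = [[2, 4, 0], [4, 18, -10], [0, -10, 12]].
Symmetric row and column elimination reduces H to a congruent diagonal form with pivots 2, 10, 2.
So there are 3 positive pivots.
H is positive definite, so the origin is a strict local minimum.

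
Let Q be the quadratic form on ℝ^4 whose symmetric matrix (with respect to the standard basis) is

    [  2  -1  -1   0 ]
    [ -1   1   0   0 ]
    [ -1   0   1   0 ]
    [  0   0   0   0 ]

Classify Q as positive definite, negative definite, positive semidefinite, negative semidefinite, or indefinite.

Congruent diagonalization of A (simultaneous row and column reduction) yields pivots 2, 1/2, 0, 0.
So there are 2 positive, 2 zero pivots.
Hence Q is positive semidefinite.

positive semidefinite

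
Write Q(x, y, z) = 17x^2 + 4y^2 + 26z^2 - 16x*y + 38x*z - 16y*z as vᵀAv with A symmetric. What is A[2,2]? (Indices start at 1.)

4

The coefficient of y^2 in Q is 4, and that is exactly A[2,2].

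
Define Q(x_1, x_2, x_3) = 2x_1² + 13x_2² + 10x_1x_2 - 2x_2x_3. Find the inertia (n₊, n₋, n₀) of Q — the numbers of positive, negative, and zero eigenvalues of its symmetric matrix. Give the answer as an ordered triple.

(2, 1, 0)

The associated matrix is A = [[2, 5, 0], [5, 13, -1], [0, -1, 0]].
Symmetric row and column elimination reduces A to a congruent diagonal form with pivots 2, 1/2, -2.
Counting signs: 2 positive, 1 negative.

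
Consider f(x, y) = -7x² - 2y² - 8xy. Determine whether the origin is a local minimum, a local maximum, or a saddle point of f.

saddle point

The Hessian at the origin is H = [[-14, -8], [-8, -4]].
det H = -14·-4 − (-8)² = -8 < 0, so H is indefinite.
Therefore the origin is a saddle point.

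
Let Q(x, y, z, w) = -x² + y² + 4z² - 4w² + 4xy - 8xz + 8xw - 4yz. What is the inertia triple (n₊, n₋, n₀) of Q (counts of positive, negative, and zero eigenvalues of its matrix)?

(1, 2, 1)

The associated matrix is A = [[-1, 2, -4, 4], [2, 1, -2, 0], [-4, -2, 4, 0], [4, 0, 0, -4]].
Congruent diagonalization of A (simultaneous row and column reduction) yields pivots -1, 5, 0, -4/5.
So there are 1 positive, 2 negative, 1 zero pivots.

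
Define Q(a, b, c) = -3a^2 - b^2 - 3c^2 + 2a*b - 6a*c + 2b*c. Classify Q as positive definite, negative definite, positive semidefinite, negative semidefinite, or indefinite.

The associated matrix is A = [[-3, 1, -3], [1, -1, 1], [-3, 1, -3]].
Row-reducing A symmetrically gives the diagonal entries -3, -2/3, 0.
Counting signs: 2 negative, 1 zero.
Hence Q is negative semidefinite.

negative semidefinite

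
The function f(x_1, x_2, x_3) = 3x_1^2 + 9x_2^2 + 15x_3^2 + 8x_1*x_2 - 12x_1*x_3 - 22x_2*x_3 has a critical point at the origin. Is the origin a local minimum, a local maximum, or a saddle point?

local minimum

The Hessian at the origin is H = [[6, 8, -12], [8, 18, -22], [-12, -22, 30]].
An LDLᵀ factorisation of H has diagonal entries 6, 22/3, 12/11.
Counting signs: 3 positive.
H is positive definite, so the origin is a strict local minimum.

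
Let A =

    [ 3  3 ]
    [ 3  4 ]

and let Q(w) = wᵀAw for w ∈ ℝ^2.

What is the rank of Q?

2

Congruent diagonalization of A (simultaneous row and column reduction) yields pivots 3, 1.
That gives 2 positive pivots.
The rank is the number of nonzero pivots: 2.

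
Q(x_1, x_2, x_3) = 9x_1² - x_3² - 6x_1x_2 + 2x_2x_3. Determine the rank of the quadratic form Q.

2

The symmetric matrix is A = [[9, -3, 0], [-3, 0, 1], [0, 1, -1]].
Symmetric row and column elimination reduces A to a congruent diagonal form with pivots 9, -1, 0.
That gives 1 positive, 1 negative, 1 zero pivots.
The rank is the number of nonzero pivots: 2.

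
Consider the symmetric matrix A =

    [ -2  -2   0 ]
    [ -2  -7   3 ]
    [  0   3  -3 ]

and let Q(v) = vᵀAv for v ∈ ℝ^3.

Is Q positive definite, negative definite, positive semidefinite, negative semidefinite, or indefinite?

Leading principal minors: Δ_1 = -2, Δ_2 = 10, Δ_3 = -12.
The signs alternate starting with Δ_1 < 0, so by Sylvester's criterion Q is negative definite.

negative definite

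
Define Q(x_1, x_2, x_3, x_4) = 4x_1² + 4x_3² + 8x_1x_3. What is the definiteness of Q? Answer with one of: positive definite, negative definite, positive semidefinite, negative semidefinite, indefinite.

positive semidefinite

The symmetric matrix is A = [[4, 0, 4, 0], [0, 0, 0, 0], [4, 0, 4, 0], [0, 0, 0, 0]].
Congruent diagonalization of A (simultaneous row and column reduction) yields pivots 4, 0, 0, 0.
That gives 1 positive, 3 zero pivots.
Hence Q is positive semidefinite.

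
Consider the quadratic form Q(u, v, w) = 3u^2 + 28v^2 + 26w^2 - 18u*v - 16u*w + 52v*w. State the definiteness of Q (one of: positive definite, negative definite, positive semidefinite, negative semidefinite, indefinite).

The associated matrix is A = [[3, -9, -8], [-9, 28, 26], [-8, 26, 26]].
An LDLᵀ factorisation of A has diagonal entries 3, 1, 2/3.
So there are 3 positive pivots.
Hence Q is positive definite.

positive definite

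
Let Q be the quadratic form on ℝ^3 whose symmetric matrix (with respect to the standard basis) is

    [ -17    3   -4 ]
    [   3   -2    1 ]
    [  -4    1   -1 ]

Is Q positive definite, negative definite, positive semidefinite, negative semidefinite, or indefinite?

negative semidefinite

Congruent diagonalization of A (simultaneous row and column reduction) yields pivots -17, -25/17, 0.
That gives 2 negative, 1 zero pivots.
Hence Q is negative semidefinite.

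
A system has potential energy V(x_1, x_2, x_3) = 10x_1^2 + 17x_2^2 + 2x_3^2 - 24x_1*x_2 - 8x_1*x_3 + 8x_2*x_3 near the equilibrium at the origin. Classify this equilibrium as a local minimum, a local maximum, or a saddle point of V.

The Hessian at the origin is H = [[20, -24, -8], [-24, 34, 8], [-8, 8, 4]].
An LDLᵀ factorisation of H has diagonal entries 20, 26/5, 4/13.
That gives 3 positive pivots.
H is positive definite, so the origin is a strict local minimum.

local minimum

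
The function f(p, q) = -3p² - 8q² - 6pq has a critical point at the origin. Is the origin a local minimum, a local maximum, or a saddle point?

local maximum

The Hessian at the origin is H = [[-6, -6], [-6, -16]].
det H = -6·-16 − (-6)² = 60 > 0 and H[1,1] = -6 < 0, so H is negative definite.
Therefore the origin is a local maximum.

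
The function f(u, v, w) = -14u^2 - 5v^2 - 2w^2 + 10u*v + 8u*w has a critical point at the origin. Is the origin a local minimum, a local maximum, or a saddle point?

local maximum

The Hessian at the origin is H = [[-28, 10, 8], [10, -10, 0], [8, 0, -4]].
Congruent diagonalization of H (simultaneous row and column reduction) yields pivots -28, -45/7, -4/9.
Counting signs: 3 negative.
H is negative definite, so the origin is a strict local maximum.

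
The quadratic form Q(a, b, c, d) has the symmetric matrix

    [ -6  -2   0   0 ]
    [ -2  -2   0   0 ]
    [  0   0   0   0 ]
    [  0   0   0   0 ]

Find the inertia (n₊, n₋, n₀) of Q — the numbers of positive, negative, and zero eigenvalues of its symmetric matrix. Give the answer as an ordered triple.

(0, 2, 2)

Row-reducing A symmetrically gives the diagonal entries -6, -4/3, 0, 0.
So there are 2 negative, 2 zero pivots.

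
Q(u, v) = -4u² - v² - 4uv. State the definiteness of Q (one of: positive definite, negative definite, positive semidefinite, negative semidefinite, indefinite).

negative semidefinite

The symmetric matrix is A = [[-4, -2], [-2, -1]].
Symmetric row and column elimination reduces A to a congruent diagonal form with pivots -4, 0.
So there are 1 negative, 1 zero pivots.
Hence Q is negative semidefinite.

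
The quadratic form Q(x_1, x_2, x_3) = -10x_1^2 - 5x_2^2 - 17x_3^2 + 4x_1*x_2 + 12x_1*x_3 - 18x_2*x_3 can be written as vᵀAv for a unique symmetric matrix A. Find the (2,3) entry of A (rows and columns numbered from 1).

-9

The coefficient of x_2·x_3 in Q is -18. For a symmetric A this equals A[2,3] + A[3,2] = 2·A[2,3].
So A[2,3] = -18/2 = -9.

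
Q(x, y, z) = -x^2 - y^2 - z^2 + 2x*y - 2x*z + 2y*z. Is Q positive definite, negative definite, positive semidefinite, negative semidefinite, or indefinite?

negative semidefinite

The symmetric matrix is A = [[-1, 1, -1], [1, -1, 1], [-1, 1, -1]].
Applying the same elementary operations to the rows and columns of A produces a congruent diagonal matrix with entries -1, 0, 0.
That gives 1 negative, 2 zero pivots.
Hence Q is negative semidefinite.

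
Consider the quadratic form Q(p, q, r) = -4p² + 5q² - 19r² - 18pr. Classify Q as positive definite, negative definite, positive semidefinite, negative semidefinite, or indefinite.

indefinite

The associated matrix is A = [[-4, 0, -9], [0, 5, 0], [-9, 0, -19]].
Congruent diagonalization of A (simultaneous row and column reduction) yields pivots -4, 5, 5/4.
Counting signs: 2 positive, 1 negative.
Hence Q is indefinite.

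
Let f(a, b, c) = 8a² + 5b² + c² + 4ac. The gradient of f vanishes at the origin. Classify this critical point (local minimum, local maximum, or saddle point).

local minimum

The Hessian at the origin is H = [[16, 0, 4], [0, 10, 0], [4, 0, 2]].
Symmetric row and column elimination reduces H to a congruent diagonal form with pivots 16, 10, 1.
So there are 3 positive pivots.
H is positive definite, so the origin is a strict local minimum.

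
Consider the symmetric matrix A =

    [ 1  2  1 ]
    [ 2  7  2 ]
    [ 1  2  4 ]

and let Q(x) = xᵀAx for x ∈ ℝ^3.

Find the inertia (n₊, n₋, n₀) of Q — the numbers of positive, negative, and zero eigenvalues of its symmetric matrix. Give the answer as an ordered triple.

(3, 0, 0)

Row-reducing A symmetrically gives the diagonal entries 1, 3, 3.
That gives 3 positive pivots.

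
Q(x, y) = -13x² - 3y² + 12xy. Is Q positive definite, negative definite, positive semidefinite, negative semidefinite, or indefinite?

negative definite

The associated matrix is A = [[-13, 6], [6, -3]].
Row-reducing A symmetrically gives the diagonal entries -13, -3/13.
So there are 2 negative pivots.
Hence Q is negative definite.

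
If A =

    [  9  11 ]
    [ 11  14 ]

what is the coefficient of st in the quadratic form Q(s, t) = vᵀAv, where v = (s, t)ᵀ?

The coefficient of st is A[1,2] + A[2,1] = 2·11 = 22.

22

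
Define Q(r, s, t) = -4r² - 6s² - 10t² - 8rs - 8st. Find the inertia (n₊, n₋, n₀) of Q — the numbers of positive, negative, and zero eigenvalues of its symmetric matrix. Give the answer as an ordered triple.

The associated matrix is A = [[-4, -4, 0], [-4, -6, -4], [0, -4, -10]].
Applying the same elementary operations to the rows and columns of A produces a congruent diagonal matrix with entries -4, -2, -2.
So there are 3 negative pivots.

(0, 3, 0)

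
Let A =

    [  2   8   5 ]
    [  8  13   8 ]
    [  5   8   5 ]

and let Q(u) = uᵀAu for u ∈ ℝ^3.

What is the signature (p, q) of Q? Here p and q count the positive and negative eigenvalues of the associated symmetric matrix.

(2, 1)

Applying the same elementary operations to the rows and columns of A produces a congruent diagonal matrix with entries 2, -19, 3/38.
That gives 2 positive, 1 negative pivots.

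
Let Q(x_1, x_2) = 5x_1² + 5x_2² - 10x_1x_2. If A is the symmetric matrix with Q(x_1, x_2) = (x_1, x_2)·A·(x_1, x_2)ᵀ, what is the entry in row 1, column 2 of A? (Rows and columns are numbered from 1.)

-5

The coefficient of x_1·x_2 in Q is -10. For a symmetric A this equals A[1,2] + A[2,1] = 2·A[1,2].
So A[1,2] = -10/2 = -5.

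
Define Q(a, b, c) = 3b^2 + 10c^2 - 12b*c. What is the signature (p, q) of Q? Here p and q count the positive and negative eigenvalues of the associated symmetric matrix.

The symmetric matrix is A = [[0, 0, 0], [0, 3, -6], [0, -6, 10]].
Symmetric row and column elimination reduces A to a congruent diagonal form with pivots 0, 3, -2.
Counting signs: 1 positive, 1 negative, 1 zero.

(1, 1)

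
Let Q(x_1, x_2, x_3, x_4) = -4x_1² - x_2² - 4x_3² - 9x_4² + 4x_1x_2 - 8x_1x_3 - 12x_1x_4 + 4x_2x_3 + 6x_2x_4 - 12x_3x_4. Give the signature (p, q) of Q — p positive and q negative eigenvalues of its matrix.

The associated matrix is A = [[-4, 2, -4, -6], [2, -1, 2, 3], [-4, 2, -4, -6], [-6, 3, -6, -9]].
Symmetric row and column elimination reduces A to a congruent diagonal form with pivots -4, 0, 0, 0.
So there are 1 negative, 3 zero pivots.

(0, 1)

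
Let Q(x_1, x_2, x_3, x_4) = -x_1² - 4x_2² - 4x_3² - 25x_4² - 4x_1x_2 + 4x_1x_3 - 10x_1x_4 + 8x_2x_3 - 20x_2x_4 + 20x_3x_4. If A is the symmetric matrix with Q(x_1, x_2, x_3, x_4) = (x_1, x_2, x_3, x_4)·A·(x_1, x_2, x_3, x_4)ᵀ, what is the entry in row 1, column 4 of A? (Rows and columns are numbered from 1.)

The coefficient of x_1·x_4 in Q is -10. For a symmetric A this equals A[1,4] + A[4,1] = 2·A[1,4].
So A[1,4] = -10/2 = -5.

-5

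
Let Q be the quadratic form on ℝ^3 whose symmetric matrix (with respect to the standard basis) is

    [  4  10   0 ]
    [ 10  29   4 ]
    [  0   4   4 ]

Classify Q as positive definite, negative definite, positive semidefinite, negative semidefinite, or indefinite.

Symmetric row and column elimination reduces A to a congruent diagonal form with pivots 4, 4, 0.
So there are 2 positive, 1 zero pivots.
Hence Q is positive semidefinite.

positive semidefinite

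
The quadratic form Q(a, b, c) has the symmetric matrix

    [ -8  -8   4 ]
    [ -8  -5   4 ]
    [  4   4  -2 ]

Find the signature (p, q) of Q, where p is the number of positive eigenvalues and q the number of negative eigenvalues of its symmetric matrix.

Row-reducing A symmetrically gives the diagonal entries -8, 3, 0.
Counting signs: 1 positive, 1 negative, 1 zero.

(1, 1)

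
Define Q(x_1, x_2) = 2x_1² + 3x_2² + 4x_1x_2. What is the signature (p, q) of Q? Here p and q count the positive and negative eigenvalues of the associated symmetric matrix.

Write A = [[2, 2], [2, 3]].
Congruent diagonalization of A (simultaneous row and column reduction) yields pivots 2, 1.
Counting signs: 2 positive.

(2, 0)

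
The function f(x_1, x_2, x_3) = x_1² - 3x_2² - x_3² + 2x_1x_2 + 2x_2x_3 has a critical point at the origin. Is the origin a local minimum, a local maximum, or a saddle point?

saddle point

The Hessian at the origin is H = [[2, 2, 0], [2, -6, 2], [0, 2, -2]].
Congruent diagonalization of H (simultaneous row and column reduction) yields pivots 2, -8, -3/2.
Counting signs: 1 positive, 2 negative.
H is indefinite, so the origin is a saddle point.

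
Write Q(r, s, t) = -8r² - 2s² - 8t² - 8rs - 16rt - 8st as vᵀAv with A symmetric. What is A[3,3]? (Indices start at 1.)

The coefficient of t² in Q is -8, and that is exactly A[3,3].

-8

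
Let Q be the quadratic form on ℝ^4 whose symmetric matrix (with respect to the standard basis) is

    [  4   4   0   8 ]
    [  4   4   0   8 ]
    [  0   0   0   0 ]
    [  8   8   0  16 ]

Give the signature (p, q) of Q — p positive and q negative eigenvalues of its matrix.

(1, 0)

Congruent diagonalization of A (simultaneous row and column reduction) yields pivots 4, 0, 0, 0.
So there are 1 positive, 3 zero pivots.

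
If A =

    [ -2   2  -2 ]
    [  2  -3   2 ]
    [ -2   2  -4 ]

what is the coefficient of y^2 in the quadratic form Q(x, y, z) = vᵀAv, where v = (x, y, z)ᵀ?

The coefficient of y^2 is the diagonal entry A[2,2] = -3.

-3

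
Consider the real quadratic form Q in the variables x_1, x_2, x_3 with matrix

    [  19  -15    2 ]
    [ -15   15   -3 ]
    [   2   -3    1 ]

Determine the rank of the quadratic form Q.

Congruent diagonalization of A (simultaneous row and column reduction) yields pivots 19, 60/19, 3/20.
So there are 3 positive pivots.
The rank is the number of nonzero pivots: 3.

3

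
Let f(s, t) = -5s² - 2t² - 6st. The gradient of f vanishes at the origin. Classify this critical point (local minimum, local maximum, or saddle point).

local maximum

The Hessian at the origin is H = [[-10, -6], [-6, -4]].
det H = -10·-4 − (-6)² = 4 > 0 and H[1,1] = -10 < 0, so H is negative definite.
Therefore the origin is a local maximum.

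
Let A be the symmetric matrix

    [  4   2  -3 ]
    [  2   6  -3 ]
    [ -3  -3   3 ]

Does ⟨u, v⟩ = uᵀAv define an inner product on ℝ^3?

Congruent diagonalization of A (simultaneous row and column reduction) yields pivots 4, 5, 3/10.
Counting signs: 3 positive.
Hence Q is positive definite.
⟨·,·⟩ is an inner product exactly when A is positive definite.

yes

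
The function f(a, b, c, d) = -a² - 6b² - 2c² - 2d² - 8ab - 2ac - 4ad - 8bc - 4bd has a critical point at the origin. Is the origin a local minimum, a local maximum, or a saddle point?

The Hessian at the origin is H = [[-2, -8, -2, -4], [-8, -12, -8, -4], [-2, -8, -4, 0], [-4, -4, 0, -4]].
Congruent diagonalization of H (simultaneous row and column reduction) yields pivots -2, 20, -2, 24/5.
Counting signs: 2 positive, 2 negative.
H is indefinite, so the origin is a saddle point.

saddle point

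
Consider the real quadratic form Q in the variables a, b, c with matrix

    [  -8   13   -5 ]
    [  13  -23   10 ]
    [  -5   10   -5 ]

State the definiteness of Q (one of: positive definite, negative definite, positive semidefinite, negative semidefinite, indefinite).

negative semidefinite

Row-reducing A symmetrically gives the diagonal entries -8, -15/8, 0.
That gives 2 negative, 1 zero pivots.
Hence Q is negative semidefinite.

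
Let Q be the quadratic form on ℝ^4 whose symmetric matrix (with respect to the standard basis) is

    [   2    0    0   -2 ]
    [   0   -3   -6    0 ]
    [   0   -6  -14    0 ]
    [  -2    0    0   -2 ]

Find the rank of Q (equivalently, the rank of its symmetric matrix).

Symmetric row and column elimination reduces A to a congruent diagonal form with pivots 2, -3, -2, -4.
So there are 1 positive, 3 negative pivots.
The rank is the number of nonzero pivots: 4.

4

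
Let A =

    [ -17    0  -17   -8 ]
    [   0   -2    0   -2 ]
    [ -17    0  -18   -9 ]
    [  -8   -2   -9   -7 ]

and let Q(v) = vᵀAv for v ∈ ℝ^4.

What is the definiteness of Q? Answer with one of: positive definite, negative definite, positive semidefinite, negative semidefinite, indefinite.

Leading principal minors: Δ_1 = -17, Δ_2 = 34, Δ_3 = -34, Δ_4 = 8.
The signs alternate starting with Δ_1 < 0, so by Sylvester's criterion Q is negative definite.

negative definite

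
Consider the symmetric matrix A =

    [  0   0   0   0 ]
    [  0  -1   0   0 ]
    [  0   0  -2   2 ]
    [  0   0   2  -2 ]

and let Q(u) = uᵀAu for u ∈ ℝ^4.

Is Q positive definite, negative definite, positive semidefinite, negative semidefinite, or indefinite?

negative semidefinite

Applying the same elementary operations to the rows and columns of A produces a congruent diagonal matrix with entries 0, -1, -2, 0.
So there are 2 negative, 2 zero pivots.
Hence Q is negative semidefinite.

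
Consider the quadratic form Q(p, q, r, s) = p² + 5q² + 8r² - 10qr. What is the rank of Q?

Write A = [[1, 0, 0, 0], [0, 5, -5, 0], [0, -5, 8, 0], [0, 0, 0, 0]].
Congruent diagonalization of A (simultaneous row and column reduction) yields pivots 1, 5, 3, 0.
So there are 3 positive, 1 zero pivots.
The rank is the number of nonzero pivots: 3.

3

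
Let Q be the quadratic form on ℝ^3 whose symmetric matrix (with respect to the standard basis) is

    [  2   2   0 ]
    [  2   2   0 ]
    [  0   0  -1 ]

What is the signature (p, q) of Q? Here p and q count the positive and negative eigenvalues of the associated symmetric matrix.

(1, 1)

Row-reducing A symmetrically gives the diagonal entries 2, 0, -1.
Counting signs: 1 positive, 1 negative, 1 zero.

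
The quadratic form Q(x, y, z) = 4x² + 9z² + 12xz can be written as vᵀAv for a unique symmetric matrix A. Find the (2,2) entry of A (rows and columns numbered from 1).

0

The coefficient of y² in Q is 0, and that is exactly A[2,2].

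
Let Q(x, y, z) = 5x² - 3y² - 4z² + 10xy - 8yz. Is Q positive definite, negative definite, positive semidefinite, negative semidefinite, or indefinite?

The associated matrix is A = [[5, 5, 0], [5, -3, -4], [0, -4, -4]].
Symmetric row and column elimination reduces A to a congruent diagonal form with pivots 5, -8, -2.
That gives 1 positive, 2 negative pivots.
Hence Q is indefinite.

indefinite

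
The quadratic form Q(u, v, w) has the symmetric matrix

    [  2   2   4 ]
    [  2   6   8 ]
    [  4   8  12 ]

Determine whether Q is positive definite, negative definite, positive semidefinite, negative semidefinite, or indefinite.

positive semidefinite

Applying the same elementary operations to the rows and columns of A produces a congruent diagonal matrix with entries 2, 4, 0.
So there are 2 positive, 1 zero pivots.
Hence Q is positive semidefinite.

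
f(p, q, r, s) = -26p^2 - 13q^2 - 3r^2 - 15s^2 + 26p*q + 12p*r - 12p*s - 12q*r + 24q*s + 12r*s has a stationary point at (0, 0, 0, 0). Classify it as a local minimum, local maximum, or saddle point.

The Hessian at the origin is H = [[-52, 26, 12, -12], [26, -26, -12, 24], [12, -12, -6, 12], [-12, 24, 12, -30]].
Applying the same elementary operations to the rows and columns of H produces a congruent diagonal matrix with entries -52, -13, -6/13, -6/13.
So there are 4 negative pivots.
H is negative definite, so the origin is a strict local maximum.

local maximum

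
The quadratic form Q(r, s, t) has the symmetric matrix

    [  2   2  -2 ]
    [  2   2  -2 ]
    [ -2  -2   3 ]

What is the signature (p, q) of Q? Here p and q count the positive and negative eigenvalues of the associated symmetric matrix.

Applying the same elementary operations to the rows and columns of A produces a congruent diagonal matrix with entries 2, 0, 1.
Counting signs: 2 positive, 1 zero.

(2, 0)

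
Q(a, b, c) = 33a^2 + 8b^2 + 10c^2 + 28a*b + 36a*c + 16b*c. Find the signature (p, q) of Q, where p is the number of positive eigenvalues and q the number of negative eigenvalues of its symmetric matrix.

(3, 0)

The associated matrix is A = [[33, 14, 18], [14, 8, 8], [18, 8, 10]].
Applying the same elementary operations to the rows and columns of A produces a congruent diagonal matrix with entries 33, 68/33, 2/17.
Counting signs: 3 positive.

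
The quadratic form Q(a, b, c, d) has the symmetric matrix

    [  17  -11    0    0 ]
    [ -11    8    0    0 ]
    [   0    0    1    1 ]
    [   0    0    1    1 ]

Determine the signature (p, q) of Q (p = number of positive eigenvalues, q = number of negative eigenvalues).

(3, 0)

Congruent diagonalization of A (simultaneous row and column reduction) yields pivots 17, 15/17, 1, 0.
Counting signs: 3 positive, 1 zero.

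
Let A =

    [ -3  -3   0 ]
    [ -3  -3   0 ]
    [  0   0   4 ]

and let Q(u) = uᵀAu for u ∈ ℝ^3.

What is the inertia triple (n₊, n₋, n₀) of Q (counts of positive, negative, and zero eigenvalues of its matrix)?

(1, 1, 1)

Symmetric row and column elimination reduces A to a congruent diagonal form with pivots -3, 0, 4.
Counting signs: 1 positive, 1 negative, 1 zero.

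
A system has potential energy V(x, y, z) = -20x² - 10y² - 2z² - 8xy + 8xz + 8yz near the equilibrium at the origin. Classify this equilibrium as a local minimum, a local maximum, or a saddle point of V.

The Hessian at the origin is H = [[-40, -8, 8], [-8, -20, 8], [8, 8, -4]].
Row-reducing H symmetrically gives the diagonal entries -40, -92/5, -4/23.
That gives 3 negative pivots.
H is negative definite, so the origin is a strict local maximum.

local maximum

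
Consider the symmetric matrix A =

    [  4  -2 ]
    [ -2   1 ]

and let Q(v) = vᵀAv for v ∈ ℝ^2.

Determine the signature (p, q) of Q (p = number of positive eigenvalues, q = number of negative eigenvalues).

Congruent diagonalization of A (simultaneous row and column reduction) yields pivots 4, 0.
Counting signs: 1 positive, 1 zero.

(1, 0)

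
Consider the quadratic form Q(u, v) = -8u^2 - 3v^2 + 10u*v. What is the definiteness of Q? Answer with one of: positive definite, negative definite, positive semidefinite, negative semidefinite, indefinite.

The associated matrix is A = [[-8, 5], [5, -3]].
Row-reducing A symmetrically gives the diagonal entries -8, 1/8.
That gives 1 positive, 1 negative pivots.
Hence Q is indefinite.

indefinite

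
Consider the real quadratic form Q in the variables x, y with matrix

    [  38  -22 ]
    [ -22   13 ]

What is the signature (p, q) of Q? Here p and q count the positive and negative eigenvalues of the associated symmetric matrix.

Applying the same elementary operations to the rows and columns of A produces a congruent diagonal matrix with entries 38, 5/19.
Counting signs: 2 positive.

(2, 0)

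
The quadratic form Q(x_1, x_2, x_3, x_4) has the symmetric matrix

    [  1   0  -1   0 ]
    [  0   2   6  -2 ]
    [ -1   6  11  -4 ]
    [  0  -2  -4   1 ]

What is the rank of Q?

Congruent diagonalization of A (simultaneous row and column reduction) yields pivots 1, 2, -8, -1/2.
That gives 2 positive, 2 negative pivots.
The rank is the number of nonzero pivots: 4.

4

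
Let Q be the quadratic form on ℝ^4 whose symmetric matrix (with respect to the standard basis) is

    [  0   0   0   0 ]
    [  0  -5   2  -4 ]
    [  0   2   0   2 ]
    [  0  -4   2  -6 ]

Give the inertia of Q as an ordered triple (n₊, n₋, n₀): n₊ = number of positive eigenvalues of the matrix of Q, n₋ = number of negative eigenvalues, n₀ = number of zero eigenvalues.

(1, 2, 1)

Symmetric row and column elimination reduces A to a congruent diagonal form with pivots 0, -5, 4/5, -3.
That gives 1 positive, 2 negative, 1 zero pivots.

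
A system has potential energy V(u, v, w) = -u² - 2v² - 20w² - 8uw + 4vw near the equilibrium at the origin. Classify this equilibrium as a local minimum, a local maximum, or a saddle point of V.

local maximum

The Hessian at the origin is H = [[-2, 0, -8], [0, -4, 4], [-8, 4, -40]].
Symmetric row and column elimination reduces H to a congruent diagonal form with pivots -2, -4, -4.
Counting signs: 3 negative.
H is negative definite, so the origin is a strict local maximum.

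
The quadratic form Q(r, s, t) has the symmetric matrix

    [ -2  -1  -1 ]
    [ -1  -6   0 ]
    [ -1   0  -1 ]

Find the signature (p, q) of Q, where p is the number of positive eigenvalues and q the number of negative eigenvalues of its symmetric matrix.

Symmetric row and column elimination reduces A to a congruent diagonal form with pivots -2, -11/2, -5/11.
That gives 3 negative pivots.

(0, 3)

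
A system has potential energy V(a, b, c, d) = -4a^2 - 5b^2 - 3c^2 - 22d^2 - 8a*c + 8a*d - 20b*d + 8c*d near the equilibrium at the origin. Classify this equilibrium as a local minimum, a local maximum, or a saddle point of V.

The Hessian at the origin is H = [[-8, 0, -8, 8], [0, -10, 0, -20], [-8, 0, -6, 8], [8, -20, 8, -44]].
Row-reducing H symmetrically gives the diagonal entries -8, -10, 2, 4.
Counting signs: 2 positive, 2 negative.
H is indefinite, so the origin is a saddle point.

saddle point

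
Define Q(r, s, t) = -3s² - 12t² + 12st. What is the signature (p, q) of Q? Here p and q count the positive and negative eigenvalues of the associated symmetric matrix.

(0, 1)

The symmetric matrix is A = [[0, 0, 0], [0, -3, 6], [0, 6, -12]].
Congruent diagonalization of A (simultaneous row and column reduction) yields pivots 0, -3, 0.
That gives 1 negative, 2 zero pivots.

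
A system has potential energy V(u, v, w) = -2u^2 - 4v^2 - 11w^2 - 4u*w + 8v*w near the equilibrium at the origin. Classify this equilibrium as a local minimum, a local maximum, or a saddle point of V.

local maximum

The Hessian at the origin is H = [[-4, 0, -4], [0, -8, 8], [-4, 8, -22]].
Applying the same elementary operations to the rows and columns of H produces a congruent diagonal matrix with entries -4, -8, -10.
Counting signs: 3 negative.
H is negative definite, so the origin is a strict local maximum.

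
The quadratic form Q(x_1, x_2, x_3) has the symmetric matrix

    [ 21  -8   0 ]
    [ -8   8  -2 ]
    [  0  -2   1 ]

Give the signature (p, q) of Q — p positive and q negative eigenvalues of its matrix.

(3, 0)

Row-reducing A symmetrically gives the diagonal entries 21, 104/21, 5/26.
So there are 3 positive pivots.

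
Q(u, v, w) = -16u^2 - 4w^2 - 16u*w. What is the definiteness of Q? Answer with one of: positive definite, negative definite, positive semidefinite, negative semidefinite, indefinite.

negative semidefinite

Write A = [[-16, 0, -8], [0, 0, 0], [-8, 0, -4]].
Applying the same elementary operations to the rows and columns of A produces a congruent diagonal matrix with entries -16, 0, 0.
So there are 1 negative, 2 zero pivots.
Hence Q is negative semidefinite.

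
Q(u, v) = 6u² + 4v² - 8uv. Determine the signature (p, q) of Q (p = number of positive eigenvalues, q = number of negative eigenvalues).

The associated matrix is A = [[6, -4], [-4, 4]].
Symmetric row and column elimination reduces A to a congruent diagonal form with pivots 6, 4/3.
That gives 2 positive pivots.

(2, 0)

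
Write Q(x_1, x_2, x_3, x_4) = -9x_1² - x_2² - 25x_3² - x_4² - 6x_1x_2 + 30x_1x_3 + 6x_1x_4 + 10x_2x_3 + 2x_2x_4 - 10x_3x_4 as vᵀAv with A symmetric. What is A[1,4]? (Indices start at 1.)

3

The coefficient of x_1·x_4 in Q is 6. For a symmetric A this equals A[1,4] + A[4,1] = 2·A[1,4].
So A[1,4] = 6/2 = 3.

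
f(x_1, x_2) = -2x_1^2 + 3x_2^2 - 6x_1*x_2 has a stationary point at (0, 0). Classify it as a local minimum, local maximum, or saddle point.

saddle point

The Hessian at the origin is H = [[-4, -6], [-6, 6]].
det H = -4·6 − (-6)² = -60 < 0, so H is indefinite.
Therefore the origin is a saddle point.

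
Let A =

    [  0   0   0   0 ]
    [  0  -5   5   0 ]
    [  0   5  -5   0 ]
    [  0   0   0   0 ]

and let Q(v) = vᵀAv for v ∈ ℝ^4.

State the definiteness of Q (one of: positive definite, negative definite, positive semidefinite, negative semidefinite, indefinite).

Applying the same elementary operations to the rows and columns of A produces a congruent diagonal matrix with entries 0, -5, 0, 0.
Counting signs: 1 negative, 3 zero.
Hence Q is negative semidefinite.

negative semidefinite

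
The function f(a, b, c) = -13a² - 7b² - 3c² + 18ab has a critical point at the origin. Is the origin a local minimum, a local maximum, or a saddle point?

local maximum

The Hessian at the origin is H = [[-26, 18, 0], [18, -14, 0], [0, 0, -6]].
Congruent diagonalization of H (simultaneous row and column reduction) yields pivots -26, -20/13, -6.
Counting signs: 3 negative.
H is negative definite, so the origin is a strict local maximum.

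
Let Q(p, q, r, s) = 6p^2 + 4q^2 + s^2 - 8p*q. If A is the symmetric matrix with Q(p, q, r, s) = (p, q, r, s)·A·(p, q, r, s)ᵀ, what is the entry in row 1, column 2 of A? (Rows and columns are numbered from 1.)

-4

The coefficient of p·q in Q is -8. For a symmetric A this equals A[1,2] + A[2,1] = 2·A[1,2].
So A[1,2] = -8/2 = -4.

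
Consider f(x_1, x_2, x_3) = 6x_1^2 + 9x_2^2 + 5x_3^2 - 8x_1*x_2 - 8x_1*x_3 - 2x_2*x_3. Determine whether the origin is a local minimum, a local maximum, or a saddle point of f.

local minimum

The Hessian at the origin is H = [[12, -8, -8], [-8, 18, -2], [-8, -2, 10]].
Symmetric row and column elimination reduces H to a congruent diagonal form with pivots 12, 38/3, 8/19.
That gives 3 positive pivots.
H is positive definite, so the origin is a strict local minimum.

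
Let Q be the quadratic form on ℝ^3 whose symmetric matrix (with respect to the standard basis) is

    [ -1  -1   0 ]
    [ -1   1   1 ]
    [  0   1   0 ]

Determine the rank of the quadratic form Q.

3

An LDLᵀ factorisation of A has diagonal entries -1, 2, -1/2.
So there are 1 positive, 2 negative pivots.
The rank is the number of nonzero pivots: 3.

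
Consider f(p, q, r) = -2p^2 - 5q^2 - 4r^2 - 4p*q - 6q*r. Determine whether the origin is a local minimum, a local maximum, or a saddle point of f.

local maximum

The Hessian at the origin is H = [[-4, -4, 0], [-4, -10, -6], [0, -6, -8]].
Applying the same elementary operations to the rows and columns of H produces a congruent diagonal matrix with entries -4, -6, -2.
Counting signs: 3 negative.
H is negative definite, so the origin is a strict local maximum.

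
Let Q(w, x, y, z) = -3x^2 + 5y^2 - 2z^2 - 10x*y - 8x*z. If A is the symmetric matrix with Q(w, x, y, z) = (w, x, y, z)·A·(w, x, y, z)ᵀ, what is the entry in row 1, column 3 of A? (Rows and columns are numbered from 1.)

0

The coefficient of w·y in Q is 0. For a symmetric A this equals A[1,3] + A[3,1] = 2·A[1,3].
So A[1,3] = 0/2 = 0.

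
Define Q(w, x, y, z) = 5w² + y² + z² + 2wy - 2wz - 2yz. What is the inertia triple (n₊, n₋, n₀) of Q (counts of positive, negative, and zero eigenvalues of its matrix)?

Write A = [[5, 0, 1, -1], [0, 0, 0, 0], [1, 0, 1, -1], [-1, 0, -1, 1]].
Symmetric row and column elimination reduces A to a congruent diagonal form with pivots 5, 0, 4/5, 0.
That gives 2 positive, 2 zero pivots.

(2, 0, 2)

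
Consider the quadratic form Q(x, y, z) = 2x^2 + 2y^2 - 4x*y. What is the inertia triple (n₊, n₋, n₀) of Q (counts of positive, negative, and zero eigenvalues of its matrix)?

(1, 0, 2)

Write A = [[2, -2, 0], [-2, 2, 0], [0, 0, 0]].
Applying the same elementary operations to the rows and columns of A produces a congruent diagonal matrix with entries 2, 0, 0.
That gives 1 positive, 2 zero pivots.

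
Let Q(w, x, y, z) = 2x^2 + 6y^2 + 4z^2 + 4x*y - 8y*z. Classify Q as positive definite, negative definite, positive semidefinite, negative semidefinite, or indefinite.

Write A = [[0, 0, 0, 0], [0, 2, 2, 0], [0, 2, 6, -4], [0, 0, -4, 4]].
Congruent diagonalization of A (simultaneous row and column reduction) yields pivots 0, 2, 4, 0.
Counting signs: 2 positive, 2 zero.
Hence Q is positive semidefinite.

positive semidefinite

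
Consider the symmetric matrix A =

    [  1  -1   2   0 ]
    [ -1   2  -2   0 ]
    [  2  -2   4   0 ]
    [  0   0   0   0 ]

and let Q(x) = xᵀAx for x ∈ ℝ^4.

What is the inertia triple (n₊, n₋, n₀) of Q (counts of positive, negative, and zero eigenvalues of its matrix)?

(2, 0, 2)

Congruent diagonalization of A (simultaneous row and column reduction) yields pivots 1, 1, 0, 0.
Counting signs: 2 positive, 2 zero.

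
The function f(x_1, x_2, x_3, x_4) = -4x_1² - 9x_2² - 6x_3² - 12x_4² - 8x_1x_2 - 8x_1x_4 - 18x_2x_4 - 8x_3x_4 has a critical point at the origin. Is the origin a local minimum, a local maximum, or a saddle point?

local maximum

The Hessian at the origin is H = [[-8, -8, 0, -8], [-8, -18, 0, -18], [0, 0, -12, -8], [-8, -18, -8, -24]].
Symmetric row and column elimination reduces H to a congruent diagonal form with pivots -8, -10, -12, -2/3.
That gives 4 negative pivots.
H is negative definite, so the origin is a strict local maximum.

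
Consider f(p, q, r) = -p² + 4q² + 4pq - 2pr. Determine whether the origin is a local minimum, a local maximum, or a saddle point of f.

saddle point

The Hessian at the origin is H = [[-2, 4, -2], [4, 8, 0], [-2, 0, 0]].
Symmetric row and column elimination reduces H to a congruent diagonal form with pivots -2, 16, 1.
That gives 2 positive, 1 negative pivots.
H is indefinite, so the origin is a saddle point.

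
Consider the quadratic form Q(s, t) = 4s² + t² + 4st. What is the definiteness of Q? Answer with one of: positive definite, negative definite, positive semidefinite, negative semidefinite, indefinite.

positive semidefinite

The associated matrix is A = [[4, 2], [2, 1]].
Row-reducing A symmetrically gives the diagonal entries 4, 0.
Counting signs: 1 positive, 1 zero.
Hence Q is positive semidefinite.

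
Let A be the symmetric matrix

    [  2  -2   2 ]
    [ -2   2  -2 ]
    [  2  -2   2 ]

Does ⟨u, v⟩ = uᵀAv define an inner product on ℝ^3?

no

Row-reducing A symmetrically gives the diagonal entries 2, 0, 0.
That gives 1 positive, 2 zero pivots.
Hence Q is positive semidefinite.
⟨·,·⟩ is an inner product exactly when A is positive definite.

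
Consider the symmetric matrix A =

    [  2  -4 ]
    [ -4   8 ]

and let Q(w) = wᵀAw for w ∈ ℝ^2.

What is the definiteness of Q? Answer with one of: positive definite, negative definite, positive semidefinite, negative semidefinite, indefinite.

positive semidefinite

For the 2×2 matrix [[2, -4], [-4, 8]]: det = 2·8 − (-4)² = 0, trace = 10.
det = 0 so one eigenvalue is zero; the form is semidefinite with the sign of the trace.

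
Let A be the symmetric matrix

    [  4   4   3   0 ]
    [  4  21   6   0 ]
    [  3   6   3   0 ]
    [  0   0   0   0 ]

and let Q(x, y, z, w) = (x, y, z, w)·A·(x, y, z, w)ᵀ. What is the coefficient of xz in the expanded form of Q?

6

The coefficient of xz is A[1,3] + A[3,1] = 2·3 = 6.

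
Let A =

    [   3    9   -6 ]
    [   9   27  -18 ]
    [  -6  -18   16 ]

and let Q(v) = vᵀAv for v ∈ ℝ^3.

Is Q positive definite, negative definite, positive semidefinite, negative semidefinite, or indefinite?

Symmetric row and column elimination reduces A to a congruent diagonal form with pivots 3, 0, 4.
That gives 2 positive, 1 zero pivots.
Hence Q is positive semidefinite.

positive semidefinite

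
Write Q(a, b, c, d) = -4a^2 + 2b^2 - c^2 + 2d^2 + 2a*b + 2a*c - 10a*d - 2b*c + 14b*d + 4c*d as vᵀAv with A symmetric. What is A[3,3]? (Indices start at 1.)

-1

The coefficient of c^2 in Q is -1, and that is exactly A[3,3].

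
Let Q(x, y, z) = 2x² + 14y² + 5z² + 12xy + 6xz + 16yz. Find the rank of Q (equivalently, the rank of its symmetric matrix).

3

The associated matrix is A = [[2, 6, 3], [6, 14, 8], [3, 8, 5]].
Symmetric row and column elimination reduces A to a congruent diagonal form with pivots 2, -4, 3/4.
So there are 2 positive, 1 negative pivots.
The rank is the number of nonzero pivots: 3.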